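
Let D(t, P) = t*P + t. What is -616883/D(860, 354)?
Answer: -616883/305300 ≈ -2.0206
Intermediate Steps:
D(t, P) = t + P*t (D(t, P) = P*t + t = t + P*t)
-616883/D(860, 354) = -616883*1/(860*(1 + 354)) = -616883/(860*355) = -616883/305300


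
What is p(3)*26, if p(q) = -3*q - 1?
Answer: -260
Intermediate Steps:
p(q) = -1 - 3*q
p(3)*26 = (-1 - 3*3)*26 = (-1 - 9)*26 = -10*26 = -260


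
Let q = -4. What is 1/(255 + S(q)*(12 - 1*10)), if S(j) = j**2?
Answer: 1/287 ≈ 0.0034843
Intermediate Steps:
1/(255 + S(q)*(12 - 1*10)) = 1/(255 + (-4)**2*(12 - 1*10)) = 1/(255 + 16*(12 - 10)) = 1/(255 + 16*2) = 1/(255 + 32) = 1/287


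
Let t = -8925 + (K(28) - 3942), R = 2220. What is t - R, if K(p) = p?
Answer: -15059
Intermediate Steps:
t = -12839 (t = -8925 + (28 - 3942) = -8925 - 3914 = -12839)
t - R = -12839 - 1*2220 = -12839 - 2220 = -15059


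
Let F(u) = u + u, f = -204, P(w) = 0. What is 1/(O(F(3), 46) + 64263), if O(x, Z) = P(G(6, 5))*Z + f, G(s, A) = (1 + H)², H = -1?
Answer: 1/64059 ≈ 1.5611e-5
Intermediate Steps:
G(s, A) = 0 (G(s, A) = (1 - 1)² = 0² = 0)
F(u) = 2*u
O(x, Z) = -204 (O(x, Z) = 0*Z - 204 = 0 - 204 = -204)
1/(O(F(3), 46) + 64263) = 1/(-204 + 64263) = 1/64059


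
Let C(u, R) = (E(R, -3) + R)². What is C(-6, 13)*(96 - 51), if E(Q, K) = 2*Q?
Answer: 68445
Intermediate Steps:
C(u, R) = 9*R² (C(u, R) = (2*R + R)² = (3*R)² = 9*R²)
C(-6, 13)*(96 - 51) = (9*13²)*(96 - 51) = (9*169)*45 = 1521*45 = 68445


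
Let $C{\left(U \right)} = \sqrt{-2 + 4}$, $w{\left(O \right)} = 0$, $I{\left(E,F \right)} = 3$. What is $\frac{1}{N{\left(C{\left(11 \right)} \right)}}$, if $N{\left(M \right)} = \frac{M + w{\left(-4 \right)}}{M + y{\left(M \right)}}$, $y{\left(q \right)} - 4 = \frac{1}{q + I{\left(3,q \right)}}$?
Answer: $\frac{6}{7} + \frac{31 \sqrt{2}}{14} \approx 3.9886$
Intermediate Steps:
$y{\left(q \right)} = 4 + \frac{1}{3 + q}$ ($y{\left(q \right)} = 4 + \frac{1}{q + 3} = 4 + \frac{1}{3 + q}$)
$C{\left(U \right)} = \sqrt{2}$
$N{\left(M \right)} = \frac{M}{M + \frac{13 + 4 M}{3 + M}}$ ($N{\left(M \right)} = \frac{M + 0}{M + \frac{13 + 4 M}{3 + M}} = \frac{M}{M + \frac{13 + 4 M}{3 + M}}$)
$\frac{1}{N{\left(C{\left(11 \right)} \right)}} = \frac{1}{\sqrt{2} \frac{1}{13 + \left(\sqrt{2}\right)^{2} + 7 \sqrt{2}} \left(3 + \sqrt{2}\right)} = \frac{1}{\sqrt{2} \frac{1}{13 + 2 + 7 \sqrt{2}} \left(3 + \sqrt{2}\right)} = \frac{1}{\sqrt{2} \frac{1}{15 + 7 \sqrt{2}} \left(3 + \sqrt{2}\right)} = \frac{\sqrt{2} \left(15 + 7 \sqrt{2}\right)}{2 \left(3 + \sqrt{2}\right)}$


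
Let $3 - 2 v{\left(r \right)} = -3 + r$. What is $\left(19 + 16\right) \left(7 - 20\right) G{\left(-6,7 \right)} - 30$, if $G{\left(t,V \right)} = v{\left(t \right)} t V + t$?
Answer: $117360$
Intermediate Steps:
$v{\left(r \right)} = 3 - \frac{r}{2}$ ($v{\left(r \right)} = \frac{3}{2} - \frac{-3 + r}{2} = \frac{3}{2} - \left(- \frac{3}{2} + \frac{r}{2}\right) = 3 - \frac{r}{2}$)
$G{\left(t,V \right)} = t + V t \left(3 - \frac{t}{2}\right)$ ($G{\left(t,V \right)} = \left(3 - \frac{t}{2}\right) t V + t = t \left(3 - \frac{t}{2}\right) V + t = V t \left(3 - \frac{t}{2}\right) + t = t + V t \left(3 - \frac{t}{2}\right)$)
$\left(19 + 16\right) \left(7 - 20\right) G{\left(-6,7 \right)} - 30 = \left(19 + 16\right) \left(7 - 20\right) \left(\left(- \frac{1}{2}\right) \left(-6\right) \left(-2 + 7 \left(-6 - 6\right)\right)\right) - 30 = 35 \left(-13\right) \left(\left(- \frac{1}{2}\right) \left(-6\right) \left(-2 + 7 \left(-12\right)\right)\right) - 30 = - 455 \left(\left(- \frac{1}{2}\right) \left(-6\right) \left(-2 - 84\right)\right) - 30 = - 455 \left(\left(- \frac{1}{2}\right) \left(-6\right) \left(-86\right)\right) - 30 = \left(-455\right) \left(-258\right) - 30 = 117390 - 30 = 117360$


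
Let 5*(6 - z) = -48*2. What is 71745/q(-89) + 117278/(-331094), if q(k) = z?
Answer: 19792819687/6952974 ≈ 2846.7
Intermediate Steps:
z = 126/5 (z = 6 - (-48)*2/5 = 6 - ⅕*(-96) = 6 + 96/5 = 126/5 ≈ 25.200)
q(k) = 126/5
71745/q(-89) + 117278/(-331094) = 71745/(126/5) + 117278/(-331094) = 71745*(5/126) + 117278*(-1/331094) = 119575/42 - 58639/165547 = 19792819687/6952974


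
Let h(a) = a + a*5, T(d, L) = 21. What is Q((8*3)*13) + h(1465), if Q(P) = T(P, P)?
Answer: 8811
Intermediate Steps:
Q(P) = 21
h(a) = 6*a (h(a) = a + 5*a = 6*a)
Q((8*3)*13) + h(1465) = 21 + 6*1465 = 21 + 8790 = 8811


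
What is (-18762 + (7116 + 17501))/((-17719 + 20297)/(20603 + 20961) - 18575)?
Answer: -121678610/386024361 ≈ -0.31521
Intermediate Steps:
(-18762 + (7116 + 17501))/((-17719 + 20297)/(20603 + 20961) - 18575) = (-18762 + 24617)/(2578/41564 - 18575) = 5855/(2578*(1/41564) - 18575) = 5855/(1289/20782 - 18575) = 5855/(-386024361/20782) = 5855*(-20782/386024361) = -121678610/386024361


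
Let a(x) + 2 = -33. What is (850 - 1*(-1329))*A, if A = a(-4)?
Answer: -76265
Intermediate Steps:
a(x) = -35 (a(x) = -2 - 33 = -35)
A = -35
(850 - 1*(-1329))*A = (850 - 1*(-1329))*(-35) = (850 + 1329)*(-35) = 2179*(-35) = -76265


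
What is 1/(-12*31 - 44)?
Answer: -1/416 ≈ -0.0024038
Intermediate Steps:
1/(-12*31 - 44) = 1/(-372 - 44) = 1/(-416) = -1/416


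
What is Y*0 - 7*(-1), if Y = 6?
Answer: 7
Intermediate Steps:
Y*0 - 7*(-1) = 6*0 - 7*(-1) = 0 + 7 = 7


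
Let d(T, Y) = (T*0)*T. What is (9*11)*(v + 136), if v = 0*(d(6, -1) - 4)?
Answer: 13464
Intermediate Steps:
d(T, Y) = 0 (d(T, Y) = 0*T = 0)
v = 0 (v = 0*(0 - 4) = 0*(-4) = 0)
(9*11)*(v + 136) = (9*11)*(0 + 136) = 99*136 = 13464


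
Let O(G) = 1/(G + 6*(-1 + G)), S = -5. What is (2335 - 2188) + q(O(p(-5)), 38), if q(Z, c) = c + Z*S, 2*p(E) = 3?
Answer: 1655/9 ≈ 183.89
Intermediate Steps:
p(E) = 3/2 (p(E) = (1/2)*3 = 3/2)
O(G) = 1/(-6 + 7*G) (O(G) = 1/(G + (-6 + 6*G)) = 1/(-6 + 7*G))
q(Z, c) = c - 5*Z (q(Z, c) = c + Z*(-5) = c - 5*Z)
(2335 - 2188) + q(O(p(-5)), 38) = (2335 - 2188) + (38 - 5/(-6 + 7*(3/2))) = 147 + (38 - 5/(-6 + 21/2)) = 147 + (38 - 5/9/2) = 147 + (38 - 5*2/9) = 147 + (38 - 10/9) = 147 + 332/9 = 1655/9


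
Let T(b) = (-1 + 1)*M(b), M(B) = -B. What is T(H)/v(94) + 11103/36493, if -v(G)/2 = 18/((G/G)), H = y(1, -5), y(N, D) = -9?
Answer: 11103/36493 ≈ 0.30425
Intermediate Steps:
H = -9
T(b) = 0 (T(b) = (-1 + 1)*(-b) = 0*(-b) = 0)
v(G) = -36 (v(G) = -36/(G/G) = -36/1 = -36)
T(H)/v(94) + 11103/36493 = 0/(-36) + 11103/36493 = 0*(-1/36) + 11103*(1/36493) = 0 + 11103/36493 = 11103/36493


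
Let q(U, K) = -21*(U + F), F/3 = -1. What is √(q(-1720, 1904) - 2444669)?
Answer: I*√2408486 ≈ 1551.9*I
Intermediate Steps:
F = -3 (F = 3*(-1) = -3)
q(U, K) = 63 - 21*U (q(U, K) = -21*(U - 3) = -21*(-3 + U) = 63 - 21*U)
√(q(-1720, 1904) - 2444669) = √((63 - 21*(-1720)) - 2444669) = √((63 + 36120) - 2444669) = √(36183 - 2444669) = √(-2408486) = I*√2408486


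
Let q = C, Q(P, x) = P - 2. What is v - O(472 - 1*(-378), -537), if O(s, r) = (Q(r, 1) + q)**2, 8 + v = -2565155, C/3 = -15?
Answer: -2906219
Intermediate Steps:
Q(P, x) = -2 + P
C = -45 (C = 3*(-15) = -45)
q = -45
v = -2565163 (v = -8 - 2565155 = -2565163)
O(s, r) = (-47 + r)**2 (O(s, r) = ((-2 + r) - 45)**2 = (-47 + r)**2)
v - O(472 - 1*(-378), -537) = -2565163 - (-47 - 537)**2 = -2565163 - 1*(-584)**2 = -2565163 - 1*341056 = -2565163 - 341056 = -2906219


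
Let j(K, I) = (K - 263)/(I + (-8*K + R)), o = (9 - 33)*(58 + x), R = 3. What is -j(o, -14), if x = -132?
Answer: 1513/14219 ≈ 0.10641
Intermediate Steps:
o = 1776 (o = (9 - 33)*(58 - 132) = -24*(-74) = 1776)
j(K, I) = (-263 + K)/(3 + I - 8*K) (j(K, I) = (K - 263)/(I + (-8*K + 3)) = (-263 + K)/(I + (3 - 8*K)) = (-263 + K)/(3 + I - 8*K))
-j(o, -14) = -(-263 + 1776)/(3 - 14 - 8*1776) = -1513/(3 - 14 - 14208) = -1513/(-14219) = -(-1)*1513/14219 = -1*(-1513/14219) = 1513/14219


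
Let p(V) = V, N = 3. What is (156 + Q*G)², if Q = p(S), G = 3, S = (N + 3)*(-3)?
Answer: 10404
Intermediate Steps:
S = -18 (S = (3 + 3)*(-3) = 6*(-3) = -18)
Q = -18
(156 + Q*G)² = (156 - 18*3)² = (156 - 54)² = 102² = 10404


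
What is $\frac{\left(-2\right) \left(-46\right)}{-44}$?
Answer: $- \frac{23}{11} \approx -2.0909$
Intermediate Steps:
$\frac{\left(-2\right) \left(-46\right)}{-44} = 92 \left(- \frac{1}{44}\right) = - \frac{23}{11}$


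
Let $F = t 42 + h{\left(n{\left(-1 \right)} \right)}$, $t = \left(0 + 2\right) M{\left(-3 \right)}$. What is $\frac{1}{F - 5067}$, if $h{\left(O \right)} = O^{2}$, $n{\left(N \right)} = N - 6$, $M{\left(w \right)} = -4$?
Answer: $- \frac{1}{5354} \approx -0.00018678$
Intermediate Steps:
$n{\left(N \right)} = -6 + N$ ($n{\left(N \right)} = N - 6 = -6 + N$)
$t = -8$ ($t = \left(0 + 2\right) \left(-4\right) = 2 \left(-4\right) = -8$)
$F = -287$ ($F = \left(-8\right) 42 + \left(-6 - 1\right)^{2} = -336 + \left(-7\right)^{2} = -336 + 49 = -287$)
$\frac{1}{F - 5067} = \frac{1}{-287 - 5067} = \frac{1}{-5354} = - \frac{1}{5354}$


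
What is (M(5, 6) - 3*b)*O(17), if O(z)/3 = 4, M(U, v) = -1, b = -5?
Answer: 168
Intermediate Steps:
O(z) = 12 (O(z) = 3*4 = 12)
(M(5, 6) - 3*b)*O(17) = (-1 - 3*(-5))*12 = (-1 + 15)*12 = 14*12 = 168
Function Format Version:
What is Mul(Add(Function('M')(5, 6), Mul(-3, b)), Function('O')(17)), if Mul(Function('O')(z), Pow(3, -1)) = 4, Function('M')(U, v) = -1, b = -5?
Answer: 168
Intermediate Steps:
Function('O')(z) = 12 (Function('O')(z) = Mul(3, 4) = 12)
Mul(Add(Function('M')(5, 6), Mul(-3, b)), Function('O')(17)) = Mul(Add(-1, Mul(-3, -5)), 12) = Mul(Add(-1, 15), 12) = Mul(14, 12) = 168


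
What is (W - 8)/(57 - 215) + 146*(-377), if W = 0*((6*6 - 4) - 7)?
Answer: -4348314/79 ≈ -55042.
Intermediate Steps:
W = 0 (W = 0*((36 - 4) - 7) = 0*(32 - 7) = 0*25 = 0)
(W - 8)/(57 - 215) + 146*(-377) = (0 - 8)/(57 - 215) + 146*(-377) = -8/(-158) - 55042 = -8*(-1/158) - 55042 = 4/79 - 55042 = -4348314/79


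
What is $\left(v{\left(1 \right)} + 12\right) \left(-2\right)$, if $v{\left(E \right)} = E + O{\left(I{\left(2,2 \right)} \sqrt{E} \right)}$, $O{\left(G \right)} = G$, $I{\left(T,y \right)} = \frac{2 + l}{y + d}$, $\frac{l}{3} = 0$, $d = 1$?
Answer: $- \frac{82}{3} \approx -27.333$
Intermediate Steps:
$l = 0$ ($l = 3 \cdot 0 = 0$)
$I{\left(T,y \right)} = \frac{2}{1 + y}$ ($I{\left(T,y \right)} = \frac{2 + 0}{y + 1} = \frac{2}{1 + y}$)
$v{\left(E \right)} = E + \frac{2 \sqrt{E}}{3}$ ($v{\left(E \right)} = E + \frac{2}{1 + 2} \sqrt{E} = E + \frac{2}{3} \sqrt{E} = E + 2 \cdot \frac{1}{3} \sqrt{E} = E + \frac{2 \sqrt{E}}{3}$)
$\left(v{\left(1 \right)} + 12\right) \left(-2\right) = \left(\left(1 + \frac{2 \sqrt{1}}{3}\right) + 12\right) \left(-2\right) = \left(\left(1 + \frac{2}{3} \cdot 1\right) + 12\right) \left(-2\right) = \left(\left(1 + \frac{2}{3}\right) + 12\right) \left(-2\right) = \left(\frac{5}{3} + 12\right) \left(-2\right) = \frac{41}{3} \left(-2\right) = - \frac{82}{3}$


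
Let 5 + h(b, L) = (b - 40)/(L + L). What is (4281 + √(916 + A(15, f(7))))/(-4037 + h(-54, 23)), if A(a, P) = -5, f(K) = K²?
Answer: -98463/93013 - 23*√911/93013 ≈ -1.0661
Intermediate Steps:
h(b, L) = -5 + (-40 + b)/(2*L) (h(b, L) = -5 + (b - 40)/(L + L) = -5 + (-40 + b)/((2*L)) = -5 + (-40 + b)*(1/(2*L)) = -5 + (-40 + b)/(2*L))
(4281 + √(916 + A(15, f(7))))/(-4037 + h(-54, 23)) = (4281 + √(916 - 5))/(-4037 + (½)*(-40 - 54 - 10*23)/23) = (4281 + √911)/(-4037 + (½)*(1/23)*(-40 - 54 - 230)) = (4281 + √911)/(-4037 + (½)*(1/23)*(-324)) = (4281 + √911)/(-4037 - 162/23) = (4281 + √911)/(-93013/23) = (4281 + √911)*(-23/93013) = -98463/93013 - 23*√911/93013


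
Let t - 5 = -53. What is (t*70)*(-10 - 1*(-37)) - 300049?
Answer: -390769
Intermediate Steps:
t = -48 (t = 5 - 53 = -48)
(t*70)*(-10 - 1*(-37)) - 300049 = (-48*70)*(-10 - 1*(-37)) - 300049 = -3360*(-10 + 37) - 300049 = -3360*27 - 300049 = -90720 - 300049 = -390769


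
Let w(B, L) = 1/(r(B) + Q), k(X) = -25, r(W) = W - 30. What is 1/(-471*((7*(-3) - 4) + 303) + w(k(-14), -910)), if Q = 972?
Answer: -917/120070145 ≈ -7.6372e-6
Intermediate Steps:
r(W) = -30 + W
w(B, L) = 1/(942 + B) (w(B, L) = 1/((-30 + B) + 972) = 1/(942 + B))
1/(-471*((7*(-3) - 4) + 303) + w(k(-14), -910)) = 1/(-471*((7*(-3) - 4) + 303) + 1/(942 - 25)) = 1/(-471*((-21 - 4) + 303) + 1/917) = 1/(-471*(-25 + 303) + 1/917) = 1/(-471*278 + 1/917) = 1/(-130938 + 1/917) = 1/(-120070145/917) = -917/120070145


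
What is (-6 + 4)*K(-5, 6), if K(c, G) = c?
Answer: 10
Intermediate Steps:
(-6 + 4)*K(-5, 6) = (-6 + 4)*(-5) = -2*(-5) = 10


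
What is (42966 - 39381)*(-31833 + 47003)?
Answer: 54384450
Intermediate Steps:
(42966 - 39381)*(-31833 + 47003) = 3585*15170 = 54384450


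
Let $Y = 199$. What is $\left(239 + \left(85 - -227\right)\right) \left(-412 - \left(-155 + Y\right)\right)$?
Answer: $-251256$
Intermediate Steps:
$\left(239 + \left(85 - -227\right)\right) \left(-412 - \left(-155 + Y\right)\right) = \left(239 + \left(85 - -227\right)\right) \left(-412 + \left(155 - 199\right)\right) = \left(239 + \left(85 + 227\right)\right) \left(-412 + \left(155 - 199\right)\right) = \left(239 + 312\right) \left(-412 - 44\right) = 551 \left(-456\right) = -251256$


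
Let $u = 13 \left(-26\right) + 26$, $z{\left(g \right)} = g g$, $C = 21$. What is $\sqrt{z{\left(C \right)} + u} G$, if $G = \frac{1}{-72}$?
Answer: $- \frac{\sqrt{129}}{72} \approx -0.15775$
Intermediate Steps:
$z{\left(g \right)} = g^{2}$
$u = -312$ ($u = -338 + 26 = -312$)
$G = - \frac{1}{72} \approx -0.013889$
$\sqrt{z{\left(C \right)} + u} G = \sqrt{21^{2} - 312} \left(- \frac{1}{72}\right) = \sqrt{441 - 312} \left(- \frac{1}{72}\right) = \sqrt{129} \left(- \frac{1}{72}\right) = - \frac{\sqrt{129}}{72}$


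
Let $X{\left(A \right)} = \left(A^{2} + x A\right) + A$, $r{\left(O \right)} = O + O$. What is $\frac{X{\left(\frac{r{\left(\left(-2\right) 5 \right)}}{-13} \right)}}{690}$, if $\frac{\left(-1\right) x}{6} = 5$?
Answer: $- \frac{238}{3887} \approx -0.06123$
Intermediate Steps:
$r{\left(O \right)} = 2 O$
$x = -30$ ($x = \left(-6\right) 5 = -30$)
$X{\left(A \right)} = A^{2} - 29 A$ ($X{\left(A \right)} = \left(A^{2} - 30 A\right) + A = A^{2} - 29 A$)
$\frac{X{\left(\frac{r{\left(\left(-2\right) 5 \right)}}{-13} \right)}}{690} = \frac{\frac{2 \left(\left(-2\right) 5\right)}{-13} \left(-29 + \frac{2 \left(\left(-2\right) 5\right)}{-13}\right)}{690} = 2 \left(-10\right) \left(- \frac{1}{13}\right) \left(-29 + 2 \left(-10\right) \left(- \frac{1}{13}\right)\right) \frac{1}{690} = \left(-20\right) \left(- \frac{1}{13}\right) \left(-29 - - \frac{20}{13}\right) \frac{1}{690} = \frac{20 \left(-29 + \frac{20}{13}\right)}{13} \cdot \frac{1}{690} = \frac{20}{13} \left(- \frac{357}{13}\right) \frac{1}{690} = \left(- \frac{7140}{169}\right) \frac{1}{690} = - \frac{238}{3887}$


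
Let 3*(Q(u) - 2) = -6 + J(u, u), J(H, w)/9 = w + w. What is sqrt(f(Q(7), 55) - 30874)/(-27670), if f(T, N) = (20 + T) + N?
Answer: -I*sqrt(30757)/27670 ≈ -0.0063382*I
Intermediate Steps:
J(H, w) = 18*w (J(H, w) = 9*(w + w) = 9*(2*w) = 18*w)
Q(u) = 6*u (Q(u) = 2 + (-6 + 18*u)/3 = 2 + (-2 + 6*u) = 6*u)
f(T, N) = 20 + N + T
sqrt(f(Q(7), 55) - 30874)/(-27670) = sqrt((20 + 55 + 6*7) - 30874)/(-27670) = sqrt((20 + 55 + 42) - 30874)*(-1/27670) = sqrt(117 - 30874)*(-1/27670) = sqrt(-30757)*(-1/27670) = (I*sqrt(30757))*(-1/27670) = -I*sqrt(30757)/27670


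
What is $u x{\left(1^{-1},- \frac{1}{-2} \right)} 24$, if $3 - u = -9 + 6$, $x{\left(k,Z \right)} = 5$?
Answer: $720$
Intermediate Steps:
$u = 6$ ($u = 3 - \left(-9 + 6\right) = 3 - -3 = 3 + 3 = 6$)
$u x{\left(1^{-1},- \frac{1}{-2} \right)} 24 = 6 \cdot 5 \cdot 24 = 30 \cdot 24 = 720$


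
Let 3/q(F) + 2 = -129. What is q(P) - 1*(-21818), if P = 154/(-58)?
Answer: 2858155/131 ≈ 21818.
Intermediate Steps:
P = -77/29 (P = 154*(-1/58) = -77/29 ≈ -2.6552)
q(F) = -3/131 (q(F) = 3/(-2 - 129) = 3/(-131) = 3*(-1/131) = -3/131)
q(P) - 1*(-21818) = -3/131 - 1*(-21818) = -3/131 + 21818 = 2858155/131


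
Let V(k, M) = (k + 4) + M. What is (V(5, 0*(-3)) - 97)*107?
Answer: -9416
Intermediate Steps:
V(k, M) = 4 + M + k (V(k, M) = (4 + k) + M = 4 + M + k)
(V(5, 0*(-3)) - 97)*107 = ((4 + 0*(-3) + 5) - 97)*107 = ((4 + 0 + 5) - 97)*107 = (9 - 97)*107 = -88*107 = -9416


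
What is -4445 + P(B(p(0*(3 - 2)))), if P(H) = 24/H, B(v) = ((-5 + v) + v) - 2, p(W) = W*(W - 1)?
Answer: -31139/7 ≈ -4448.4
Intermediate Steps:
p(W) = W*(-1 + W)
B(v) = -7 + 2*v (B(v) = (-5 + 2*v) - 2 = -7 + 2*v)
-4445 + P(B(p(0*(3 - 2)))) = -4445 + 24/(-7 + 2*((0*(3 - 2))*(-1 + 0*(3 - 2)))) = -4445 + 24/(-7 + 2*((0*1)*(-1 + 0*1))) = -4445 + 24/(-7 + 2*(0*(-1 + 0))) = -4445 + 24/(-7 + 2*(0*(-1))) = -4445 + 24/(-7 + 2*0) = -4445 + 24/(-7 + 0) = -4445 + 24/(-7) = -4445 + 24*(-⅐) = -4445 - 24/7 = -31139/7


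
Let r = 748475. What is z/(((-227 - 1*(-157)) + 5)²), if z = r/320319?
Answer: 2303/4164147 ≈ 0.00055305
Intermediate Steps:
z = 748475/320319 ≈ 2.3367
z/(((-227 - 1*(-157)) + 5)²) = 748475/(320319*(((-227 - 1*(-157)) + 5)²)) = 748475/(320319*(((-227 + 157) + 5)²)) = 748475/(320319*((-70 + 5)²)) = 748475/(320319*((-65)²)) = (748475/320319)/4225 = (748475/320319)*(1/4225) = 2303/4164147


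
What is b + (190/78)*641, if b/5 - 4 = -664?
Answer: -67805/39 ≈ -1738.6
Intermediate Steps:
b = -3300 (b = 20 + 5*(-664) = 20 - 3320 = -3300)
b + (190/78)*641 = -3300 + (190/78)*641 = -3300 + (190*(1/78))*641 = -3300 + (95/39)*641 = -3300 + 60895/39 = -67805/39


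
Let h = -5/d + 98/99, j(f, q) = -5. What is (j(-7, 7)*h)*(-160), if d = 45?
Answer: 23200/33 ≈ 703.03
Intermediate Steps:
h = 29/33 (h = -5/45 + 98/99 = -5*1/45 + 98*(1/99) = -⅑ + 98/99 = 29/33 ≈ 0.87879)
(j(-7, 7)*h)*(-160) = -5*29/33*(-160) = -145/33*(-160) = 23200/33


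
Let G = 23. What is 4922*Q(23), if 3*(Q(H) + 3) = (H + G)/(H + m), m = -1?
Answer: -374072/33 ≈ -11336.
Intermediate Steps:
Q(H) = -3 + (23 + H)/(3*(-1 + H)) (Q(H) = -3 + ((H + 23)/(H - 1))/3 = -3 + ((23 + H)/(-1 + H))/3 = -3 + (23 + H)/(3*(-1 + H)))
4922*Q(23) = 4922*(8*(4 - 1*23)/(3*(-1 + 23))) = 4922*((8/3)*(4 - 23)/22) = 4922*((8/3)*(1/22)*(-19)) = 4922*(-76/33) = -374072/33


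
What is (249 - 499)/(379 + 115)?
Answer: -125/247 ≈ -0.50607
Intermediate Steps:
(249 - 499)/(379 + 115) = -250/494 = -250*1/494 = -125/247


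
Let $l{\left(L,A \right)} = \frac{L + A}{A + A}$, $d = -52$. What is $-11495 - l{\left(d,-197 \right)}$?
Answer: $- \frac{4529279}{394} \approx -11496.0$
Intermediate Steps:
$l{\left(L,A \right)} = \frac{A + L}{2 A}$
$-11495 - l{\left(d,-197 \right)} = -11495 - \frac{-197 - 52}{2 \left(-197\right)} = -11495 - \frac{1}{2} \left(- \frac{1}{197}\right) \left(-249\right) = -11495 - \frac{249}{394} = - \frac{4529279}{394}$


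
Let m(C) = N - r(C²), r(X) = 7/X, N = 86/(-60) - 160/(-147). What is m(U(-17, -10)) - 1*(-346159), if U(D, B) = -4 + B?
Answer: 339235447/980 ≈ 3.4616e+5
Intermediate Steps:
N = -169/490 (N = 86*(-1/60) - 160*(-1/147) = -43/30 + 160/147 = -169/490 ≈ -0.34490)
m(C) = -169/490 - 7/C² (m(C) = -169/490 - 7/(C²) = -169/490 - 7/C²)
m(U(-17, -10)) - 1*(-346159) = (-169/490 - 7/(-4 - 10)²) - 1*(-346159) = (-169/490 - 7/(-14)²) + 346159 = (-169/490 - 7*1/196) + 346159 = (-169/490 - 1/28) + 346159 = -373/980 + 346159 = 339235447/980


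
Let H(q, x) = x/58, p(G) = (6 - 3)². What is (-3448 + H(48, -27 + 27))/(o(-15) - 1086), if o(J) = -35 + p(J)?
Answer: 431/139 ≈ 3.1007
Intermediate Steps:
p(G) = 9 (p(G) = 3² = 9)
o(J) = -26 (o(J) = -35 + 9 = -26)
H(q, x) = x/58 (H(q, x) = x*(1/58) = x/58)
(-3448 + H(48, -27 + 27))/(o(-15) - 1086) = (-3448 + (-27 + 27)/58)/(-26 - 1086) = (-3448 + (1/58)*0)/(-1112) = (-3448 + 0)*(-1/1112) = -3448*(-1/1112) = 431/139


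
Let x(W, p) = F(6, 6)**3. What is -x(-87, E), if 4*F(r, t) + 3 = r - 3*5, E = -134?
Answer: 27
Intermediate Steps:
F(r, t) = -9/2 + r/4 (F(r, t) = -3/4 + (r - 3*5)/4 = -3/4 + (r - 15)/4 = -3/4 + (-15 + r)/4 = -3/4 + (-15/4 + r/4) = -9/2 + r/4)
x(W, p) = -27 (x(W, p) = (-9/2 + (1/4)*6)**3 = (-9/2 + 3/2)**3 = (-3)**3 = -27)
-x(-87, E) = -1*(-27) = 27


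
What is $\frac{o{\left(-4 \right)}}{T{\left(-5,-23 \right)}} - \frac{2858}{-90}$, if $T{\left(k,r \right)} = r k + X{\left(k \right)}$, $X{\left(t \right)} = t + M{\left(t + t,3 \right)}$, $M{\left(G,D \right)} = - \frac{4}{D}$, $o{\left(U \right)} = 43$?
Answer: $\frac{471659}{14670} \approx 32.151$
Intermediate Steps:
$X{\left(t \right)} = - \frac{4}{3} + t$ ($X{\left(t \right)} = t - \frac{4}{3} = - \frac{4}{3} + t$)
$T{\left(k,r \right)} = - \frac{4}{3} + k + k r$ ($T{\left(k,r \right)} = r k + \left(- \frac{4}{3} + k\right) = k r + \left(- \frac{4}{3} + k\right) = - \frac{4}{3} + k + k r$)
$\frac{o{\left(-4 \right)}}{T{\left(-5,-23 \right)}} - \frac{2858}{-90} = \frac{43}{- \frac{4}{3} - 5 - -115} - \frac{2858}{-90} = \frac{43}{- \frac{4}{3} - 5 + 115} - - \frac{1429}{45} = \frac{43}{\frac{326}{3}} + \frac{1429}{45} = 43 \cdot \frac{3}{326} + \frac{1429}{45} = \frac{129}{326} + \frac{1429}{45} = \frac{471659}{14670}$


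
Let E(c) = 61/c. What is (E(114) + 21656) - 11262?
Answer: 1184977/114 ≈ 10395.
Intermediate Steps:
(E(114) + 21656) - 11262 = (61/114 + 21656) - 11262 = 2468845/114 - 11262 = 1184977/114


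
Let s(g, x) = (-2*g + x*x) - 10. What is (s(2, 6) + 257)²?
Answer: 77841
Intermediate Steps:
s(g, x) = -10 + x² - 2*g (s(g, x) = (-2*g + x²) - 10 = (x² - 2*g) - 10 = -10 + x² - 2*g)
(s(2, 6) + 257)² = ((-10 + 6² - 2*2) + 257)² = ((-10 + 36 - 4) + 257)² = (22 + 257)² = 279² = 77841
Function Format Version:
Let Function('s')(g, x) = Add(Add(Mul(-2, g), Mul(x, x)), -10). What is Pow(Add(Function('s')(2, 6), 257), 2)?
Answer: 77841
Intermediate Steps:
Function('s')(g, x) = Add(-10, Pow(x, 2), Mul(-2, g)) (Function('s')(g, x) = Add(Add(Mul(-2, g), Pow(x, 2)), -10) = Add(Add(Pow(x, 2), Mul(-2, g)), -10) = Add(-10, Pow(x, 2), Mul(-2, g)))
Pow(Add(Function('s')(2, 6), 257), 2) = Pow(Add(Add(-10, Pow(6, 2), Mul(-2, 2)), 257), 2) = Pow(Add(Add(-10, 36, -4), 257), 2) = Pow(Add(22, 257), 2) = Pow(279, 2) = 77841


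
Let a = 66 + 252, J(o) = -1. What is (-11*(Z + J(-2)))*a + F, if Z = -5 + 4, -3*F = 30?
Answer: 6986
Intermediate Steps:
F = -10 (F = -⅓*30 = -10)
Z = -1
a = 318
(-11*(Z + J(-2)))*a + F = -11*(-1 - 1)*318 - 10 = -11*(-2)*318 - 10 = 22*318 - 10 = 6996 - 10 = 6986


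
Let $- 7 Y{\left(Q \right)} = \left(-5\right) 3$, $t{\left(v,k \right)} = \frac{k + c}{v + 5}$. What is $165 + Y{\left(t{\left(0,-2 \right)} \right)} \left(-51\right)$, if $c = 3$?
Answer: $\frac{390}{7} \approx 55.714$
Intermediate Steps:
$t{\left(v,k \right)} = \frac{3 + k}{5 + v}$ ($t{\left(v,k \right)} = \frac{k + 3}{v + 5} = \frac{3 + k}{5 + v}$)
$Y{\left(Q \right)} = \frac{15}{7}$ ($Y{\left(Q \right)} = - \frac{\left(-5\right) 3}{7} = \left(- \frac{1}{7}\right) \left(-15\right) = \frac{15}{7}$)
$165 + Y{\left(t{\left(0,-2 \right)} \right)} \left(-51\right) = 165 + \frac{15}{7} \left(-51\right) = 165 - \frac{765}{7} = \frac{390}{7}$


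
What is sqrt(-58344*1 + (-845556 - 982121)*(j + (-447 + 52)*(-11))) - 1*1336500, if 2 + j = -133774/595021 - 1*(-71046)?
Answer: -1336500 + I*sqrt(48783269635564938963419)/595021 ≈ -1.3365e+6 + 3.712e+5*I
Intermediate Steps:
j = 42272538150/595021 (j = -2 + (-133774/595021 - 1*(-71046)) = -2 + (-133774*1/595021 + 71046) = -2 + (-133774/595021 + 71046) = -2 + 42273728192/595021 = 42272538150/595021 ≈ 71044.)
sqrt(-58344*1 + (-845556 - 982121)*(j + (-447 + 52)*(-11))) - 1*1336500 = sqrt(-58344*1 + (-845556 - 982121)*(42272538150/595021 + (-447 + 52)*(-11))) - 1*1336500 = sqrt(-58344 - 1827677*(42272538150/595021 - 395*(-11))) - 1336500 = sqrt(-58344 - 1827677*(42272538150/595021 + 4345)) - 1336500 = sqrt(-58344 - 1827677*44857904395/595021) - 1336500 = sqrt(-58344 - 81985760130940415/595021) - 1336500 = sqrt(-81985794846845639/595021) - 1336500 = I*sqrt(48783269635564938963419)/595021 - 1336500 = -1336500 + I*sqrt(48783269635564938963419)/595021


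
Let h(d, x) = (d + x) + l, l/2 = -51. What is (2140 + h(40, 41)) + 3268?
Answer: 5387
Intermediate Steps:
l = -102 (l = 2*(-51) = -102)
h(d, x) = -102 + d + x (h(d, x) = (d + x) - 102 = -102 + d + x)
(2140 + h(40, 41)) + 3268 = (2140 + (-102 + 40 + 41)) + 3268 = (2140 - 21) + 3268 = 2119 + 3268 = 5387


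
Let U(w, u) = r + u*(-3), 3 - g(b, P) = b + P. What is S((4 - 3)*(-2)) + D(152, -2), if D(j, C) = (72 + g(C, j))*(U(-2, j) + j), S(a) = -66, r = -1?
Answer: 22809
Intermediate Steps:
g(b, P) = 3 - P - b (g(b, P) = 3 - (b + P) = 3 - (P + b) = 3 + (-P - b) = 3 - P - b)
U(w, u) = -1 - 3*u (U(w, u) = -1 + u*(-3) = -1 - 3*u)
D(j, C) = (-1 - 2*j)*(75 - C - j) (D(j, C) = (72 + (3 - j - C))*((-1 - 3*j) + j) = (72 + (3 - C - j))*(-1 - 2*j) = (75 - C - j)*(-1 - 2*j) = (-1 - 2*j)*(75 - C - j))
S((4 - 3)*(-2)) + D(152, -2) = -66 + (-75 - 2 - 149*152 + 2*152² + 2*(-2)*152) = -66 + (-75 - 2 - 22648 + 2*23104 - 608) = -66 + (-75 - 2 - 22648 + 46208 - 608) = -66 + 22875 = 22809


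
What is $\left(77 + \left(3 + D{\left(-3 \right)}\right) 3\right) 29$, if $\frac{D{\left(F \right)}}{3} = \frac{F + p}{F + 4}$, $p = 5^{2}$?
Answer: $8236$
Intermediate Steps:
$p = 25$
$D{\left(F \right)} = \frac{3 \left(25 + F\right)}{4 + F}$ ($D{\left(F \right)} = 3 \frac{F + 25}{F + 4} = 3 \frac{25 + F}{4 + F} = \frac{3 \left(25 + F\right)}{4 + F}$)
$\left(77 + \left(3 + D{\left(-3 \right)}\right) 3\right) 29 = \left(77 + \left(3 + \frac{3 \left(25 - 3\right)}{4 - 3}\right) 3\right) 29 = \left(77 + \left(3 + 3 \cdot 1^{-1} \cdot 22\right) 3\right) 29 = \left(77 + \left(3 + 3 \cdot 1 \cdot 22\right) 3\right) 29 = \left(77 + \left(3 + 66\right) 3\right) 29 = \left(77 + 69 \cdot 3\right) 29 = \left(77 + 207\right) 29 = 284 \cdot 29 = 8236$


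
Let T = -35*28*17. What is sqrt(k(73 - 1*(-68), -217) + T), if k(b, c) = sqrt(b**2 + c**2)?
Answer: sqrt(-16660 + sqrt(66970)) ≈ 128.07*I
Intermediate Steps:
T = -16660 (T = -980*17 = -16660)
sqrt(k(73 - 1*(-68), -217) + T) = sqrt(sqrt((73 - 1*(-68))**2 + (-217)**2) - 16660) = sqrt(sqrt((73 + 68)**2 + 47089) - 16660) = sqrt(sqrt(141**2 + 47089) - 16660) = sqrt(sqrt(19881 + 47089) - 16660) = sqrt(sqrt(66970) - 16660) = sqrt(-16660 + sqrt(66970))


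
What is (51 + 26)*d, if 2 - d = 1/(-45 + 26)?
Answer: 3003/19 ≈ 158.05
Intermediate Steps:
d = 39/19 (d = 2 - 1/(-45 + 26) = 2 - 1/(-19) = 2 - 1*(-1/19) = 2 + 1/19 = 39/19 ≈ 2.0526)
(51 + 26)*d = (51 + 26)*(39/19) = 77*(39/19) = 3003/19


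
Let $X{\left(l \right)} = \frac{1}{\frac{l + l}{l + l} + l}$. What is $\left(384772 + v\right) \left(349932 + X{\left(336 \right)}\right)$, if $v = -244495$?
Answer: $\frac{16542457702545}{337} \approx 4.9087 \cdot 10^{10}$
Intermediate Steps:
$X{\left(l \right)} = \frac{1}{1 + l}$ ($X{\left(l \right)} = \frac{1}{\frac{2 l}{2 l} + l} = \frac{1}{2 l \frac{1}{2 l} + l} = \frac{1}{1 + l}$)
$\left(384772 + v\right) \left(349932 + X{\left(336 \right)}\right) = \left(384772 - 244495\right) \left(349932 + \frac{1}{1 + 336}\right) = 140277 \left(349932 + \frac{1}{337}\right) = 140277 \cdot \frac{117927085}{337} = \frac{16542457702545}{337}$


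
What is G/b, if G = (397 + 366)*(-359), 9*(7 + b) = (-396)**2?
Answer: -273917/17417 ≈ -15.727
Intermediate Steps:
b = 17417 (b = -7 + (1/9)*(-396)**2 = -7 + (1/9)*156816 = -7 + 17424 = 17417)
G = -273917 (G = 763*(-359) = -273917)
G/b = -273917/17417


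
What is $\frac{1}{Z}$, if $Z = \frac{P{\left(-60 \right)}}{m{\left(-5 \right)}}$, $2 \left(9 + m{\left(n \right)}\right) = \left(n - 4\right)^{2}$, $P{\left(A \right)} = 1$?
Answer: $\frac{63}{2} \approx 31.5$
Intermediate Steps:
$m{\left(n \right)} = -9 + \frac{\left(-4 + n\right)^{2}}{2}$ ($m{\left(n \right)} = -9 + \frac{\left(n - 4\right)^{2}}{2} = -9 + \frac{\left(-4 + n\right)^{2}}{2}$)
$Z = \frac{2}{63}$ ($Z = 1 \frac{1}{-9 + \frac{\left(-4 - 5\right)^{2}}{2}} = 1 \frac{1}{-9 + \frac{\left(-9\right)^{2}}{2}} = 1 \frac{1}{-9 + \frac{1}{2} \cdot 81} = 1 \frac{1}{-9 + \frac{81}{2}} = 1 \frac{1}{\frac{63}{2}} = 1 \cdot \frac{2}{63} = \frac{2}{63} \approx 0.031746$)
$\frac{1}{Z} = \frac{1}{\frac{2}{63}} = \frac{63}{2}$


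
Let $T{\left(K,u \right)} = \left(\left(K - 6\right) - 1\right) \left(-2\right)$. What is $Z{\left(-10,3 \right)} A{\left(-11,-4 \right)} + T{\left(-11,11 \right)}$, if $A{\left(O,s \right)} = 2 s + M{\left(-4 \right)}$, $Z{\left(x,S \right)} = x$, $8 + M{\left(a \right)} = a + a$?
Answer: $276$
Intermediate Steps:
$M{\left(a \right)} = -8 + 2 a$ ($M{\left(a \right)} = -8 + \left(a + a\right) = -8 + 2 a$)
$A{\left(O,s \right)} = -16 + 2 s$ ($A{\left(O,s \right)} = 2 s + \left(-8 + 2 \left(-4\right)\right) = 2 s - 16 = -16 + 2 s$)
$T{\left(K,u \right)} = 14 - 2 K$ ($T{\left(K,u \right)} = \left(\left(K - 6\right) - 1\right) \left(-2\right) = \left(\left(-6 + K\right) - 1\right) \left(-2\right) = \left(-7 + K\right) \left(-2\right) = 14 - 2 K$)
$Z{\left(-10,3 \right)} A{\left(-11,-4 \right)} + T{\left(-11,11 \right)} = - 10 \left(-16 + 2 \left(-4\right)\right) + \left(14 - -22\right) = - 10 \left(-16 - 8\right) + \left(14 + 22\right) = \left(-10\right) \left(-24\right) + 36 = 240 + 36 = 276$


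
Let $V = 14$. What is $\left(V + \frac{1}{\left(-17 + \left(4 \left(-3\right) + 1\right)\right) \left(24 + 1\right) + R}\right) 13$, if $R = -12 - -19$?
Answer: $\frac{126113}{693} \approx 181.98$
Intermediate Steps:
$R = 7$ ($R = -12 + 19 = 7$)
$\left(V + \frac{1}{\left(-17 + \left(4 \left(-3\right) + 1\right)\right) \left(24 + 1\right) + R}\right) 13 = \left(14 + \frac{1}{\left(-17 + \left(4 \left(-3\right) + 1\right)\right) \left(24 + 1\right) + 7}\right) 13 = \left(14 + \frac{1}{\left(-17 + \left(-12 + 1\right)\right) 25 + 7}\right) 13 = \left(14 + \frac{1}{\left(-17 - 11\right) 25 + 7}\right) 13 = \left(14 + \frac{1}{\left(-28\right) 25 + 7}\right) 13 = \left(14 + \frac{1}{-700 + 7}\right) 13 = \left(14 + \frac{1}{-693}\right) 13 = \left(14 - \frac{1}{693}\right) 13 = \frac{9701}{693} \cdot 13 = \frac{126113}{693}$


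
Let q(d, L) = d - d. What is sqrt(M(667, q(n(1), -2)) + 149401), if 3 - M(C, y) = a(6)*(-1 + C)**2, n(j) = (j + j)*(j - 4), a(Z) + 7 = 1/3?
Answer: 2*sqrt(776611) ≈ 1762.5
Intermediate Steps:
a(Z) = -20/3 (a(Z) = -7 + 1/3 = -20/3)
n(j) = 2*j*(-4 + j) (n(j) = (2*j)*(-4 + j) = 2*j*(-4 + j))
q(d, L) = 0
M(C, y) = 3 + 20*(-1 + C)**2/3 (M(C, y) = 3 - (-20)*(-1 + C)**2/3 = 3 + 20*(-1 + C)**2/3)
sqrt(M(667, q(n(1), -2)) + 149401) = sqrt((3 + 20*(-1 + 667)**2/3) + 149401) = sqrt((3 + (20/3)*666**2) + 149401) = sqrt((3 + (20/3)*443556) + 149401) = sqrt((3 + 2957040) + 149401) = sqrt(2957043 + 149401) = sqrt(3106444) = 2*sqrt(776611)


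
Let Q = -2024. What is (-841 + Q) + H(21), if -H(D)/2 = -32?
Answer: -2801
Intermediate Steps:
H(D) = 64 (H(D) = -2*(-32) = 64)
(-841 + Q) + H(21) = (-841 - 2024) + 64 = -2865 + 64 = -2801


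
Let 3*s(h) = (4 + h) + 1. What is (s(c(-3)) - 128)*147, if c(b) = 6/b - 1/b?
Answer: -55958/3 ≈ -18653.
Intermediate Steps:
c(b) = 5/b
s(h) = 5/3 + h/3 (s(h) = ((4 + h) + 1)/3 = (5 + h)/3 = 5/3 + h/3)
(s(c(-3)) - 128)*147 = ((5/3 + (5/(-3))/3) - 128)*147 = ((5/3 + (5*(-⅓))/3) - 128)*147 = ((5/3 + (⅓)*(-5/3)) - 128)*147 = ((5/3 - 5/9) - 128)*147 = (10/9 - 128)*147 = -1142/9*147 = -55958/3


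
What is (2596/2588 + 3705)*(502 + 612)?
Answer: 2671131376/647 ≈ 4.1285e+6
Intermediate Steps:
(2596/2588 + 3705)*(502 + 612) = (2596*(1/2588) + 3705)*1114 = (649/647 + 3705)*1114 = (2397784/647)*1114 = 2671131376/647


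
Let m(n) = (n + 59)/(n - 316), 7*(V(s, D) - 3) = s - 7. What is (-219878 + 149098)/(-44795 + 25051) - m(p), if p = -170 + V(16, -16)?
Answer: 4665029/1387016 ≈ 3.3634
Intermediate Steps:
V(s, D) = 2 + s/7 (V(s, D) = 3 + (s - 7)/7 = 3 + (-7 + s)/7 = 3 + (-1 + s/7) = 2 + s/7)
p = -1160/7 (p = -170 + (2 + (1/7)*16) = -170 + (2 + 16/7) = -170 + 30/7 = -1160/7 ≈ -165.71)
m(n) = (59 + n)/(-316 + n)
(-219878 + 149098)/(-44795 + 25051) - m(p) = (-219878 + 149098)/(-44795 + 25051) - (59 - 1160/7)/(-316 - 1160/7) = -70780/(-19744) - (-747)/((-3372/7)*7) = -70780*(-1/19744) - (-7)*(-747)/(3372*7) = 17695/4936 - 1*249/1124 = 17695/4936 - 249/1124 = 4665029/1387016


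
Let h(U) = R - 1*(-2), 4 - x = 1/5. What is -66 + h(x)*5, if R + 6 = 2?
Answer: -76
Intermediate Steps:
R = -4 (R = -6 + 2 = -4)
x = 19/5 (x = 4 - 1/5 = 4 - 1*⅕ = 4 - ⅕ = 19/5 ≈ 3.8000)
h(U) = -2 (h(U) = -4 - 1*(-2) = -4 + 2 = -2)
-66 + h(x)*5 = -66 - 2*5 = -66 - 10 = -76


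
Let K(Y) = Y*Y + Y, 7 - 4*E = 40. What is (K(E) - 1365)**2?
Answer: 436099689/256 ≈ 1.7035e+6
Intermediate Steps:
E = -33/4 (E = 7/4 - 1/4*40 = 7/4 - 10 = -33/4 ≈ -8.2500)
K(Y) = Y + Y**2 (K(Y) = Y**2 + Y = Y + Y**2)
(K(E) - 1365)**2 = (-33*(1 - 33/4)/4 - 1365)**2 = (-33/4*(-29/4) - 1365)**2 = (957/16 - 1365)**2 = (-20883/16)**2 = 436099689/256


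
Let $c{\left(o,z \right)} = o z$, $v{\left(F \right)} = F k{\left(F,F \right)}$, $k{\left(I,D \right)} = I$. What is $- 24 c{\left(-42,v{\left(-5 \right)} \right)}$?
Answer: $25200$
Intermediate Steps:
$v{\left(F \right)} = F^{2}$ ($v{\left(F \right)} = F F = F^{2}$)
$- 24 c{\left(-42,v{\left(-5 \right)} \right)} = - 24 \left(- 42 \left(-5\right)^{2}\right) = - 24 \left(\left(-42\right) 25\right) = \left(-24\right) \left(-1050\right) = 25200$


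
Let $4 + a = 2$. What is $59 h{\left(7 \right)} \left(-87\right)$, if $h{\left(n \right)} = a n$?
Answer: $71862$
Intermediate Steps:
$a = -2$ ($a = -4 + 2 = -2$)
$h{\left(n \right)} = - 2 n$
$59 h{\left(7 \right)} \left(-87\right) = 59 \left(\left(-2\right) 7\right) \left(-87\right) = 59 \left(-14\right) \left(-87\right) = \left(-826\right) \left(-87\right) = 71862$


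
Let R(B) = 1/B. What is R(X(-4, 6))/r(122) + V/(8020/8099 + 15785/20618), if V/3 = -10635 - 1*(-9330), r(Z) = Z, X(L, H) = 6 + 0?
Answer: -272673790127/122291580 ≈ -2229.7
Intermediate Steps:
X(L, H) = 6
V = -3915 (V = 3*(-10635 - 1*(-9330)) = 3*(-10635 + 9330) = 3*(-1305) = -3915)
R(X(-4, 6))/r(122) + V/(8020/8099 + 15785/20618) = 1/(6*122) - 3915/(8020/8099 + 15785/20618) = (1/6)*(1/122) - 3915/(8020*(1/8099) + 15785*(1/20618)) = 1/732 - 3915/(8020/8099 + 15785/20618) = 1/732 - 3915/22553775/12845014 = 1/732 - 3915*12845014/22553775 = 1/732 - 372505406/167065 = -272673790127/122291580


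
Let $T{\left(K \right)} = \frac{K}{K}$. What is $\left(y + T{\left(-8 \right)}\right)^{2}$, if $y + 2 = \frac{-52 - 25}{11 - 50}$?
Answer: $\frac{1444}{1521} \approx 0.94938$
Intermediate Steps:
$T{\left(K \right)} = 1$
$y = - \frac{1}{39}$ ($y = -2 + \frac{-52 - 25}{11 - 50} = -2 - \frac{77}{-39} = -2 - - \frac{77}{39} = -2 + \frac{77}{39} = - \frac{1}{39} \approx -0.025641$)
$\left(y + T{\left(-8 \right)}\right)^{2} = \left(- \frac{1}{39} + 1\right)^{2} = \left(\frac{38}{39}\right)^{2} = \frac{1444}{1521}$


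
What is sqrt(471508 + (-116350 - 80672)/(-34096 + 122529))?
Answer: sqrt(3687361612980886)/88433 ≈ 686.66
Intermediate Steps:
sqrt(471508 + (-116350 - 80672)/(-34096 + 122529)) = sqrt(471508 - 197022/88433) = sqrt(41696669942/88433) = sqrt(3687361612980886)/88433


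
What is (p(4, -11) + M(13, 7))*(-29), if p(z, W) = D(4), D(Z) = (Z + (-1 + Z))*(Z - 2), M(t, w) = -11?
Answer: -87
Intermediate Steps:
D(Z) = (-1 + 2*Z)*(-2 + Z)
p(z, W) = 14 (p(z, W) = 2 - 5*4 + 2*4² = 2 - 20 + 2*16 = 2 - 20 + 32 = 14)
(p(4, -11) + M(13, 7))*(-29) = (14 - 11)*(-29) = 3*(-29) = -87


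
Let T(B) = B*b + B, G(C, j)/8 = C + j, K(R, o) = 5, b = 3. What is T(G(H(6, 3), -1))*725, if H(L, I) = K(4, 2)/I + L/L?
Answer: 116000/3 ≈ 38667.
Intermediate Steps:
H(L, I) = 1 + 5/I (H(L, I) = 5/I + L/L = 5/I + 1 = 1 + 5/I)
G(C, j) = 8*C + 8*j (G(C, j) = 8*(C + j) = 8*C + 8*j)
T(B) = 4*B (T(B) = B*3 + B = 3*B + B = 4*B)
T(G(H(6, 3), -1))*725 = (4*(8*((5 + 3)/3) + 8*(-1)))*725 = (4*(8*((⅓)*8) - 8))*725 = (4*(8*(8/3) - 8))*725 = (4*(64/3 - 8))*725 = (4*(40/3))*725 = (160/3)*725 = 116000/3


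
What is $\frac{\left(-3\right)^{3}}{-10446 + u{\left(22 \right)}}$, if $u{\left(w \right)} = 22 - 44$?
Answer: $\frac{27}{10468} \approx 0.0025793$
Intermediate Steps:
$u{\left(w \right)} = -22$
$\frac{\left(-3\right)^{3}}{-10446 + u{\left(22 \right)}} = \frac{\left(-3\right)^{3}}{-10446 - 22} = \frac{1}{-10468} \left(-27\right) = \left(- \frac{1}{10468}\right) \left(-27\right) = \frac{27}{10468}$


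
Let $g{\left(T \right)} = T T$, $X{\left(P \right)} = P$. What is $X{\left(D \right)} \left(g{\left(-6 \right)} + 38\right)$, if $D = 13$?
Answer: $962$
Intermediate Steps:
$g{\left(T \right)} = T^{2}$
$X{\left(D \right)} \left(g{\left(-6 \right)} + 38\right) = 13 \left(\left(-6\right)^{2} + 38\right) = 13 \left(36 + 38\right) = 13 \cdot 74 = 962$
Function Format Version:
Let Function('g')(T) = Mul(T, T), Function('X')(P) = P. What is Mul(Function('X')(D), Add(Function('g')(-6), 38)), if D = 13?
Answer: 962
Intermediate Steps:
Function('g')(T) = Pow(T, 2)
Mul(Function('X')(D), Add(Function('g')(-6), 38)) = Mul(13, Add(Pow(-6, 2), 38)) = Mul(13, Add(36, 38)) = Mul(13, 74) = 962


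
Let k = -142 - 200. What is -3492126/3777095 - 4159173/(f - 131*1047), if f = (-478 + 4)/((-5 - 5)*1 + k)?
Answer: 25529431452998/868350363405 ≈ 29.400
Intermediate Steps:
k = -342
f = 237/176 (f = (-478 + 4)/((-5 - 5)*1 - 342) = -474/(-10*1 - 342) = -474/(-10 - 342) = -474/(-352) = -474*(-1/352) = 237/176 ≈ 1.3466)
-3492126/3777095 - 4159173/(f - 131*1047) = -3492126/3777095 - 4159173/(237/176 - 131*1047) = -3492126*1/3777095 - 4159173/(237/176 - 137157) = -3492126/3777095 - 4159173/(-24139395/176) = -3492126/3777095 - 4159173*(-176/24139395) = -3492126/3777095 + 244004816/8046465 = 25529431452998/868350363405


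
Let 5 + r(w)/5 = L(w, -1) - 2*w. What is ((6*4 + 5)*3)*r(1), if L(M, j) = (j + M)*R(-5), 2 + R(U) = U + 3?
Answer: -3045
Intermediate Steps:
R(U) = 1 + U (R(U) = -2 + (U + 3) = -2 + (3 + U) = 1 + U)
L(M, j) = -4*M - 4*j (L(M, j) = (j + M)*(1 - 5) = (M + j)*(-4) = -4*M - 4*j)
r(w) = -5 - 30*w (r(w) = -25 + 5*((-4*w - 4*(-1)) - 2*w) = -25 + 5*((-4*w + 4) - 2*w) = -25 + 5*((4 - 4*w) - 2*w) = -25 + 5*(4 - 6*w) = -25 + (20 - 30*w) = -5 - 30*w)
((6*4 + 5)*3)*r(1) = ((6*4 + 5)*3)*(-5 - 30*1) = ((24 + 5)*3)*(-5 - 30) = (29*3)*(-35) = 87*(-35) = -3045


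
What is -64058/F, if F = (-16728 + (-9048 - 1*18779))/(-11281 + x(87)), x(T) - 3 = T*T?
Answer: -237591122/44555 ≈ -5332.5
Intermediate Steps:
x(T) = 3 + T² (x(T) = 3 + T*T = 3 + T²)
F = 44555/3709 (F = (-16728 + (-9048 - 1*18779))/(-11281 + (3 + 87²)) = (-16728 + (-9048 - 18779))/(-11281 + (3 + 7569)) = (-16728 - 27827)/(-11281 + 7572) = -44555/(-3709) = -44555*(-1/3709) = 44555/3709 ≈ 12.013)
-64058/F = -64058/44555/3709 = -64058*3709/44555 = -237591122/44555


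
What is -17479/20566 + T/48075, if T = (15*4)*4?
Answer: -7955877/9416290 ≈ -0.84491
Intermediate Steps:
T = 240 (T = 60*4 = 240)
-17479/20566 + T/48075 = -17479/20566 + 240/48075 = -17479*1/20566 + 240*(1/48075) = -2497/2938 + 16/3205 = -7955877/9416290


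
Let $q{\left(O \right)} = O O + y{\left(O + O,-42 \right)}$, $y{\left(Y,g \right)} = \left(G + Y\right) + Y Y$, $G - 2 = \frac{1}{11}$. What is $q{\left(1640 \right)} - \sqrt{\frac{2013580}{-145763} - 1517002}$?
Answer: $\frac{147964103}{11} - \frac{i \sqrt{32231810739538878}}{145763} \approx 1.3451 \cdot 10^{7} - 1231.7 i$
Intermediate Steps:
$G = \frac{23}{11}$ ($G = 2 + \frac{1}{11} = \frac{23}{11} \approx 2.0909$)
$y{\left(Y,g \right)} = \frac{23}{11} + Y + Y^{2}$ ($y{\left(Y,g \right)} = \left(\frac{23}{11} + Y\right) + Y Y = \left(\frac{23}{11} + Y\right) + Y^{2} = \frac{23}{11} + Y + Y^{2}$)
$q{\left(O \right)} = \frac{23}{11} + 2 O + 5 O^{2}$ ($q{\left(O \right)} = O O + \left(\frac{23}{11} + \left(O + O\right) + \left(O + O\right)^{2}\right) = O^{2} + \left(\frac{23}{11} + 2 O + \left(2 O\right)^{2}\right) = O^{2} + \left(\frac{23}{11} + 2 O + 4 O^{2}\right) = \frac{23}{11} + 2 O + 5 O^{2}$)
$q{\left(1640 \right)} - \sqrt{\frac{2013580}{-145763} - 1517002} = \left(\frac{23}{11} + 2 \cdot 1640 + 5 \cdot 1640^{2}\right) - \sqrt{\frac{2013580}{-145763} - 1517002} = \left(\frac{23}{11} + 3280 + 5 \cdot 2689600\right) - \sqrt{2013580 \left(- \frac{1}{145763}\right) - 1517002} = \left(\frac{23}{11} + 3280 + 13448000\right) - \sqrt{- \frac{2013580}{145763} - 1517002} = \frac{147964103}{11} - \sqrt{- \frac{221124776106}{145763}} = \frac{147964103}{11} - \frac{i \sqrt{32231810739538878}}{145763}$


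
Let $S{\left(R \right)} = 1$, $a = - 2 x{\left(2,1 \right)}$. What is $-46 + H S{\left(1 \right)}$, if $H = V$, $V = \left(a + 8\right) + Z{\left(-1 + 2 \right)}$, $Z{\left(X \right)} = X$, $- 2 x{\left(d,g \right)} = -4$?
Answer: $-41$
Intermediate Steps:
$x{\left(d,g \right)} = 2$ ($x{\left(d,g \right)} = \left(- \frac{1}{2}\right) \left(-4\right) = 2$)
$a = -4$ ($a = \left(-2\right) 2 = -4$)
$V = 5$ ($V = \left(-4 + 8\right) + \left(-1 + 2\right) = 4 + 1 = 5$)
$H = 5$
$-46 + H S{\left(1 \right)} = -46 + 5 \cdot 1 = -46 + 5 = -41$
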